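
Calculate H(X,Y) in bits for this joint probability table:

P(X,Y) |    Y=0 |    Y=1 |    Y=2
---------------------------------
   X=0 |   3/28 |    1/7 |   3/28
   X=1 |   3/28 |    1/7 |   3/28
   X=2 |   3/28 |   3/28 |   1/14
3.1456 bits

Joint entropy is H(X,Y) = -Σ_{x,y} p(x,y) log p(x,y).

Summing over all non-zero entries:
H(X,Y) = -[3/28·log_2(3/28) + 1/7·log_2(1/7) + 3/28·log_2(3/28) + 3/28·log_2(3/28) + 1/7·log_2(1/7) + 3/28·log_2(3/28) + 3/28·log_2(3/28) + 3/28·log_2(3/28) + 1/14·log_2(1/14)]
H(X,Y) = 3.1456 bits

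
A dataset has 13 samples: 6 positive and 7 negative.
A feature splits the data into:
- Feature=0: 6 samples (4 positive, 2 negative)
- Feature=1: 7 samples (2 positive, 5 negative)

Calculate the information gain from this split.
0.1071 bits

Information Gain = H(Y) - H(Y|Feature)

Before split:
P(positive) = 6/13 = 0.4615
H(Y) = 0.9957 bits

After split:
Feature=0: H = 0.9183 bits (weight = 6/13)
Feature=1: H = 0.8631 bits (weight = 7/13)
H(Y|Feature) = (6/13)×0.9183 + (7/13)×0.8631 = 0.8886 bits

Information Gain = 0.9957 - 0.8886 = 0.1071 bits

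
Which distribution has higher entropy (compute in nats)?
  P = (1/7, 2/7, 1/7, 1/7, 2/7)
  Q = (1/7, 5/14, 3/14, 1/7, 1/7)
P

Computing entropies in nats:
H(P) = 1.5498
H(Q) = 1.5318

Distribution P has higher entropy.

Intuition: The distribution closer to uniform (more spread out) has higher entropy.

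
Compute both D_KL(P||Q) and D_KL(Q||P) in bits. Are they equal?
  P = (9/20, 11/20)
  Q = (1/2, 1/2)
D_KL(P||Q) = 0.0072, D_KL(Q||P) = 0.0072

KL divergence is not symmetric: D_KL(P||Q) ≠ D_KL(Q||P) in general.

D_KL(P||Q) = 0.0072 bits
D_KL(Q||P) = 0.0072 bits

In this case they happen to be equal (to 4 decimal places).

This asymmetry is why KL divergence is not a true distance metric.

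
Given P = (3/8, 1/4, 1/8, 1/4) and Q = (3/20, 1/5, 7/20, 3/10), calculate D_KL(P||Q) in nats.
0.2251 nats

KL divergence: D_KL(P||Q) = Σ p(x) log(p(x)/q(x))

Computing term by term:
  x=0: 3/8 × log_e[(3/8)/(3/20)] = 3/8 × 0.9163 = 0.3436
  x=1: 1/4 × log_e[(1/4)/(1/5)] = 1/4 × 0.2231 = 0.0558
  x=2: 1/8 × log_e[(1/8)/(7/20)] = 1/8 × -1.0296 = -0.1287
  x=3: 1/4 × log_e[(1/4)/(3/10)] = 1/4 × -0.1823 = -0.0456

D_KL(P||Q) = 0.2251 nats

Note: KL divergence is always non-negative and equals 0 iff P = Q.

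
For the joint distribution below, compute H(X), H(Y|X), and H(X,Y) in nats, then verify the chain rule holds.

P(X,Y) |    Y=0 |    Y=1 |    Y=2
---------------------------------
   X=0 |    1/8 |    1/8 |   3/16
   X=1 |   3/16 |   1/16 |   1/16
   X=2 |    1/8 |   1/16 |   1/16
H(X,Y) = 2.1007, H(X) = 1.0717, H(Y|X) = 1.0289 (all in nats)

Chain rule: H(X,Y) = H(X) + H(Y|X)

Left side — joint entropy directly:
H(X,Y) = -Σ p(x,y) log p(x,y) = 2.1007 nats

Right side — compute H(Y|X) from the conditional distributions:
P(X) = (7/16, 5/16, 1/4), so H(X) = 1.0717 nats
H(Y|X) = Σ_x P(X=x) · H(Y|X=x):
  P(Y|X=0) = (2/7, 2/7, 3/7), H(Y|X=0) = 1.0790, weight P(X=0) = 7/16
  P(Y|X=1) = (3/5, 1/5, 1/5), H(Y|X=1) = 0.9503, weight P(X=1) = 5/16
  P(Y|X=2) = (1/2, 1/4, 1/4), H(Y|X=2) = 1.0397, weight P(X=2) = 1/4
H(Y|X) = 1.0289 nats

H(X) + H(Y|X) = 1.0717 + 1.0289 = 2.1007 nats

Both sides equal 2.1007 nats. ✓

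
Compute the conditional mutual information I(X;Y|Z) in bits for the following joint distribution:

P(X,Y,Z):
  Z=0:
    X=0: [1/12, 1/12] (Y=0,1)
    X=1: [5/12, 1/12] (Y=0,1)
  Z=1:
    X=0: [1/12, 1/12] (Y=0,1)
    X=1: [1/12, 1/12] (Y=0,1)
0.0492 bits

Conditional mutual information: I(X;Y|Z) = H(X|Z) + H(Y|Z) - H(X,Y|Z)

H(Z) = 0.9183
H(X,Z) = 1.7925 → H(X|Z) = 0.8742
H(Y,Z) = 1.7925 → H(Y|Z) = 0.8742
H(X,Y,Z) = 2.6175 → H(X,Y|Z) = 1.6992

I(X;Y|Z) = 0.8742 + 0.8742 - 1.6992 = 0.0492 bits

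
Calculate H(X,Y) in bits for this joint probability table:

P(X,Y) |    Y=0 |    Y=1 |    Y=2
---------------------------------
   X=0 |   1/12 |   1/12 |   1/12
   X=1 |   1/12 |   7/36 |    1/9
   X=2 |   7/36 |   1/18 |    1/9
3.0499 bits

Joint entropy is H(X,Y) = -Σ_{x,y} p(x,y) log p(x,y).

Summing over all non-zero entries:
H(X,Y) = -[1/12·log_2(1/12) + 1/12·log_2(1/12) + 1/12·log_2(1/12) + 1/12·log_2(1/12) + 7/36·log_2(7/36) + 1/9·log_2(1/9) + 7/36·log_2(7/36) + 1/18·log_2(1/18) + 1/9·log_2(1/9)]
H(X,Y) = 3.0499 bits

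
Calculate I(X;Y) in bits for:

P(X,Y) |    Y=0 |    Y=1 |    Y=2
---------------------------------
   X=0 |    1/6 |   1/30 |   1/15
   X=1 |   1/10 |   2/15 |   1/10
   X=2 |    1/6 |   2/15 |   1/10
0.0606 bits

Mutual information: I(X;Y) = H(X) + H(Y) - H(X,Y)

Marginals:
P(X) = (4/15, 1/3, 2/5), H(X) = 1.5656 bits
P(Y) = (13/30, 3/10, 4/15), H(Y) = 1.5524 bits

Joint entropy: H(X,Y) = 3.0574 bits

I(X;Y) = 1.5656 + 1.5524 - 3.0574 = 0.0606 bits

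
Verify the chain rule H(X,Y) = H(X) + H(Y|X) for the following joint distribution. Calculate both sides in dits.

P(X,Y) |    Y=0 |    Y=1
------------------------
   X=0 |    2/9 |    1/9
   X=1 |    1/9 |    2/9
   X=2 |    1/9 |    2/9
H(X,Y) = 0.7536, H(X) = 0.4771, H(Y|X) = 0.2764 (all in dits)

Chain rule: H(X,Y) = H(X) + H(Y|X)

Left side — joint entropy directly:
H(X,Y) = -Σ p(x,y) log p(x,y) = 0.7536 dits

Right side — compute H(Y|X) from the conditional distributions:
P(X) = (1/3, 1/3, 1/3), so H(X) = 0.4771 dits
H(Y|X) = Σ_x P(X=x) · H(Y|X=x):
  P(Y|X=0) = (2/3, 1/3), H(Y|X=0) = 0.2764, weight P(X=0) = 1/3
  P(Y|X=1) = (1/3, 2/3), H(Y|X=1) = 0.2764, weight P(X=1) = 1/3
  P(Y|X=2) = (1/3, 2/3), H(Y|X=2) = 0.2764, weight P(X=2) = 1/3
H(Y|X) = 0.2764 dits

H(X) + H(Y|X) = 0.4771 + 0.2764 = 0.7536 dits

Both sides equal 0.7536 dits. ✓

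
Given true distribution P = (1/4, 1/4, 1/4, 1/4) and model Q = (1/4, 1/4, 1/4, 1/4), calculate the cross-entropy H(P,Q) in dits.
0.6021 dits

Cross-entropy: H(P,Q) = -Σ p(x) log q(x)

Alternatively: H(P,Q) = H(P) + D_KL(P||Q)
H(P) = 0.6021 dits
D_KL(P||Q) = 0.0000 dits

H(P,Q) = 0.6021 + 0.0000 = 0.6021 dits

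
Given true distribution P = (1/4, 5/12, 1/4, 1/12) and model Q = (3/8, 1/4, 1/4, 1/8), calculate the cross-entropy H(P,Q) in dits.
0.5831 dits

Cross-entropy: H(P,Q) = -Σ p(x) log q(x)

Alternatively: H(P,Q) = H(P) + D_KL(P||Q)
H(P) = 0.5494 dits
D_KL(P||Q) = 0.0337 dits

H(P,Q) = 0.5494 + 0.0337 = 0.5831 dits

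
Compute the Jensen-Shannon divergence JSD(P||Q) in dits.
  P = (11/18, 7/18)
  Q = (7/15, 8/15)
0.0046 dits

Jensen-Shannon divergence is:
JSD(P||Q) = 0.5 × D_KL(P||M) + 0.5 × D_KL(Q||M)
where M = 0.5 × (P + Q) is the mixture distribution.

M = 0.5 × (11/18, 7/18) + 0.5 × (7/15, 8/15) = (0.538889, 0.461111)

D_KL(P||M) = 0.0046 dits
D_KL(Q||M) = 0.0045 dits

JSD(P||Q) = 0.5 × 0.0046 + 0.5 × 0.0045 = 0.0046 dits

Unlike KL divergence, JSD is symmetric and bounded: 0 ≤ JSD ≤ log(2).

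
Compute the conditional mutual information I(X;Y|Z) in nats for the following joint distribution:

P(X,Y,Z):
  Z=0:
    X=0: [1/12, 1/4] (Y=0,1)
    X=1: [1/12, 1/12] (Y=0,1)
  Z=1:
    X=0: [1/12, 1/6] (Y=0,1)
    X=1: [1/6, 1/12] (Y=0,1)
0.0436 nats

Conditional mutual information: I(X;Y|Z) = H(X|Z) + H(Y|Z) - H(X,Y|Z)

H(Z) = 0.6931
H(X,Z) = 1.3580 → H(X|Z) = 0.6648
H(Y,Z) = 1.3580 → H(Y|Z) = 0.6648
H(X,Y,Z) = 1.9792 → H(X,Y|Z) = 1.2861

I(X;Y|Z) = 0.6648 + 0.6648 - 1.2861 = 0.0436 nats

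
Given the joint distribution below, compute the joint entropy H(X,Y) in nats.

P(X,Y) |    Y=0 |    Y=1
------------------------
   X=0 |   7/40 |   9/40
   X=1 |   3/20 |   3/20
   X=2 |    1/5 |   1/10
1.7619 nats

Joint entropy is H(X,Y) = -Σ_{x,y} p(x,y) log p(x,y).

Summing over all non-zero entries:
H(X,Y) = -[7/40·log_e(7/40) + 9/40·log_e(9/40) + 3/20·log_e(3/20) + 3/20·log_e(3/20) + 1/5·log_e(1/5) + 1/10·log_e(1/10)]
H(X,Y) = 1.7619 nats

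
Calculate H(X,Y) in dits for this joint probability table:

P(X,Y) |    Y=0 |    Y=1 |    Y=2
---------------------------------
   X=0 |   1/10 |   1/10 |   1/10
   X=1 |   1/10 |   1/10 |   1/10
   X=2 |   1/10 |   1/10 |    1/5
0.9398 dits

Joint entropy is H(X,Y) = -Σ_{x,y} p(x,y) log p(x,y).

Summing over all non-zero entries:
H(X,Y) = -[1/10·log_10(1/10) + 1/10·log_10(1/10) + 1/10·log_10(1/10) + 1/10·log_10(1/10) + 1/10·log_10(1/10) + 1/10·log_10(1/10) + 1/10·log_10(1/10) + 1/10·log_10(1/10) + 1/5·log_10(1/5)]
H(X,Y) = 0.9398 dits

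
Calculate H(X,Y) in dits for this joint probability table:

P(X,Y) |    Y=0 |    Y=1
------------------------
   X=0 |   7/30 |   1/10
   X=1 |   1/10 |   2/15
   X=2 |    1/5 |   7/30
0.7514 dits

Joint entropy is H(X,Y) = -Σ_{x,y} p(x,y) log p(x,y).

Summing over all non-zero entries:
H(X,Y) = -[7/30·log_10(7/30) + 1/10·log_10(1/10) + 1/10·log_10(1/10) + 2/15·log_10(2/15) + 1/5·log_10(1/5) + 7/30·log_10(7/30)]
H(X,Y) = 0.7514 dits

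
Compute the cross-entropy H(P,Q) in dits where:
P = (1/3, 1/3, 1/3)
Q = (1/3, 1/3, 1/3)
0.4771 dits

Cross-entropy: H(P,Q) = -Σ p(x) log q(x)

Alternatively: H(P,Q) = H(P) + D_KL(P||Q)
H(P) = 0.4771 dits
D_KL(P||Q) = 0.0000 dits

H(P,Q) = 0.4771 + 0.0000 = 0.4771 dits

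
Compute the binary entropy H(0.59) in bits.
0.9765 bits

The binary entropy function is:
H(p) = -p log(p) - (1-p) log(1-p)

H(0.59) = -0.59 × log_2(0.59) - 0.41 × log_2(0.41)
H(0.59) = 0.9765 bits

Note: Binary entropy is maximized at p=0.5 (H=1 bit) and minimized at p=0 or p=1 (H=0).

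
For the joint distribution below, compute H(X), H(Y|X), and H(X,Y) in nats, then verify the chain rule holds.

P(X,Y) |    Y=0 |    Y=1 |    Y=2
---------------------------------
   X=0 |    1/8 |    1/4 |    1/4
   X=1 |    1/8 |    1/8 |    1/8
H(X,Y) = 1.7329, H(X) = 0.6616, H(Y|X) = 1.0713 (all in nats)

Chain rule: H(X,Y) = H(X) + H(Y|X)

Left side — joint entropy directly:
H(X,Y) = -Σ p(x,y) log p(x,y) = 1.7329 nats

Right side — compute H(Y|X) from the conditional distributions:
P(X) = (5/8, 3/8), so H(X) = 0.6616 nats
H(Y|X) = Σ_x P(X=x) · H(Y|X=x):
  P(Y|X=0) = (1/5, 2/5, 2/5), H(Y|X=0) = 1.0549, weight P(X=0) = 5/8
  P(Y|X=1) = (1/3, 1/3, 1/3), H(Y|X=1) = 1.0986, weight P(X=1) = 3/8
H(Y|X) = 1.0713 nats

H(X) + H(Y|X) = 0.6616 + 1.0713 = 1.7329 nats

Both sides equal 1.7329 nats. ✓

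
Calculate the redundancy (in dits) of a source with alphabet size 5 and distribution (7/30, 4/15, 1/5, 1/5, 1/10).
0.0188 dits

Redundancy measures how far a source is from maximum entropy:
R = H_max - H(X)

Maximum entropy for 5 symbols: H_max = log_10(5) = 0.6990 dits
Actual entropy: H(X) = 0.6801 dits
Redundancy: R = 0.6990 - 0.6801 = 0.0188 dits

This redundancy represents potential for compression: the source could be compressed by 0.0188 dits per symbol.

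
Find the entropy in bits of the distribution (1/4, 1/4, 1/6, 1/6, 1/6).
2.2925 bits

Shannon entropy is H(X) = -Σ p(x) log p(x).

For P = (1/4, 1/4, 1/6, 1/6, 1/6):
H = -1/4 × log_2(1/4) -1/4 × log_2(1/4) -1/6 × log_2(1/6) -1/6 × log_2(1/6) -1/6 × log_2(1/6)
H = 2.2925 bits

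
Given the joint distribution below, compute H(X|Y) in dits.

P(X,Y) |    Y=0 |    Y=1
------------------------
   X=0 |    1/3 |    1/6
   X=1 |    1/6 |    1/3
0.2764 dits

Using the chain rule: H(X|Y) = H(X,Y) - H(Y)

First, compute H(X,Y) = 0.5775 dits

Marginal P(Y) = (1/2, 1/2)
H(Y) = 0.3010 dits

H(X|Y) = H(X,Y) - H(Y) = 0.5775 - 0.3010 = 0.2764 dits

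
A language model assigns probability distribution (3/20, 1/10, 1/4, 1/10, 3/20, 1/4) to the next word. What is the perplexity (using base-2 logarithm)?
5.6002

Perplexity is 2^H (or exp(H) for natural log).

First, H = -Σ p log p = 2.4855 bits
Perplexity = 2^2.4855 = 5.6002

Interpretation: The model's uncertainty is equivalent to choosing uniformly among 5.6 options.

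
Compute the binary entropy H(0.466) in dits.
0.3000 dits

The binary entropy function is:
H(p) = -p log(p) - (1-p) log(1-p)

H(0.466) = -0.466 × log_10(0.466) - 0.534 × log_10(0.534)
H(0.466) = 0.3000 dits

Note: Binary entropy is maximized at p=0.5 (H=1 bit) and minimized at p=0 or p=1 (H=0).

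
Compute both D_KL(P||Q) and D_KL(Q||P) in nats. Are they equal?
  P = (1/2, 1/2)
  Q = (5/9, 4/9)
D_KL(P||Q) = 0.0062, D_KL(Q||P) = 0.0062

KL divergence is not symmetric: D_KL(P||Q) ≠ D_KL(Q||P) in general.

D_KL(P||Q) = 0.0062 nats
D_KL(Q||P) = 0.0062 nats

In this case they happen to be equal (to 4 decimal places).

This asymmetry is why KL divergence is not a true distance metric.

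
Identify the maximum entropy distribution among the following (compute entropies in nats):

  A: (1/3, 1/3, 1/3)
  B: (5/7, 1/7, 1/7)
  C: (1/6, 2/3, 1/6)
A

For a discrete distribution over n outcomes, entropy is maximized by the uniform distribution.

Computing entropies:
H(A) = 1.0986 nats
H(B) = 0.7963 nats
H(C) = 0.8676 nats

The uniform distribution (where all probabilities equal 1/3) achieves the maximum entropy of log_e(3) = 1.0986 nats.

Distribution A has the highest entropy.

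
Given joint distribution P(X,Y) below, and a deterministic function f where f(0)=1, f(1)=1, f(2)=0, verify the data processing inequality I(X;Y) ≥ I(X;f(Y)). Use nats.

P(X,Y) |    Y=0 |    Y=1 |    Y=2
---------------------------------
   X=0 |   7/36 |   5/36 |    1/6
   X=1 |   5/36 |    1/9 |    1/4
I(X;Y) = 0.0146, I(X;f(Y)) = 0.0144, inequality holds: 0.0146 ≥ 0.0144

Data Processing Inequality: For any Markov chain X → Y → Z, we have I(X;Y) ≥ I(X;Z).

Here Z = f(Y) is a deterministic function of Y, forming X → Y → Z.

Original I(X;Y) = 0.0146 nats

After applying f:
P(X,Z) where Z=f(Y):
- P(X,Z=0) = P(X,Y=2)
- P(X,Z=1) = P(X,Y=0) + P(X,Y=1)

I(X;Z) = I(X;f(Y)) = 0.0144 nats

Verification: 0.0146 ≥ 0.0144 ✓

Information cannot be created by processing; the function f can only lose information about X.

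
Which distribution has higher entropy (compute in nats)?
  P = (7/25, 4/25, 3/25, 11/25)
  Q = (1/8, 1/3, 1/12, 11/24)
P

Computing entropies in nats:
H(P) = 1.2653
H(Q) = 1.1908

Distribution P has higher entropy.

Intuition: The distribution closer to uniform (more spread out) has higher entropy.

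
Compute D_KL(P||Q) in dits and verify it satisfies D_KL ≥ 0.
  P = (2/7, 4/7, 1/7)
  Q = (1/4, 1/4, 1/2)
0.1440 dits

KL divergence satisfies the Gibbs inequality: D_KL(P||Q) ≥ 0 for all distributions P, Q.

D_KL(P||Q) = Σ p(x) log(p(x)/q(x))
Term by term:
  x=0: 2/7 × log_10[(2/7)/(1/4)] = 0.0166
  x=1: 4/7 × log_10[(4/7)/(1/4)] = 0.2052
  x=2: 1/7 × log_10[(1/7)/(1/2)] = -0.0777
D_KL(P||Q) = 0.1440 dits

D_KL(P||Q) = 0.1440 ≥ 0 ✓

This non-negativity is a fundamental property: relative entropy cannot be negative because it measures how different Q is from P.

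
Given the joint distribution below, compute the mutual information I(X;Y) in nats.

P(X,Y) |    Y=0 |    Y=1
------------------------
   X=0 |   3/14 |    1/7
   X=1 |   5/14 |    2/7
0.0009 nats

Mutual information: I(X;Y) = H(X) + H(Y) - H(X,Y)

Marginals:
P(X) = (5/14, 9/14), H(X) = 0.6518 nats
P(Y) = (4/7, 3/7), H(Y) = 0.6829 nats

Joint entropy: H(X,Y) = 1.3337 nats

I(X;Y) = 0.6518 + 0.6829 - 1.3337 = 0.0009 nats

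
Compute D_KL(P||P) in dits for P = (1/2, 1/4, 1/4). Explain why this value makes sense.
0.0000 dits

KL divergence satisfies the Gibbs inequality: D_KL(P||Q) ≥ 0 for all distributions P, Q.

D_KL(P||Q) = Σ p(x) log(p(x)/q(x))
Each term is p(x) × log_10(p(x)/p(x)) = p(x) × log_10(1) = 0, so the sum is 0.
D_KL(P||Q) = 0.0000 dits

When P = Q, the KL divergence is exactly 0, as there is no 'divergence' between identical distributions.

This non-negativity is a fundamental property: relative entropy cannot be negative because it measures how different Q is from P.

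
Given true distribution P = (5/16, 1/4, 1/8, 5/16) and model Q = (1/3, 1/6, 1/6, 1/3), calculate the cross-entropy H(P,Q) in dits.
0.5900 dits

Cross-entropy: H(P,Q) = -Σ p(x) log q(x)

Alternatively: H(P,Q) = H(P) + D_KL(P||Q)
H(P) = 0.5791 dits
D_KL(P||Q) = 0.0109 dits

H(P,Q) = 0.5791 + 0.0109 = 0.5900 dits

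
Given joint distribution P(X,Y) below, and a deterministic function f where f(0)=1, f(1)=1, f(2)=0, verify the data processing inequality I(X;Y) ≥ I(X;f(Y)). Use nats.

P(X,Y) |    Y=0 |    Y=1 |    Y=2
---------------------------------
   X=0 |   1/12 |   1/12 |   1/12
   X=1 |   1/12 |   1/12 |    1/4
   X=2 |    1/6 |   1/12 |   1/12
I(X;Y) = 0.0604, I(X;f(Y)) = 0.0522, inequality holds: 0.0604 ≥ 0.0522

Data Processing Inequality: For any Markov chain X → Y → Z, we have I(X;Y) ≥ I(X;Z).

Here Z = f(Y) is a deterministic function of Y, forming X → Y → Z.

Original I(X;Y) = 0.0604 nats

After applying f:
P(X,Z) where Z=f(Y):
- P(X,Z=0) = P(X,Y=2)
- P(X,Z=1) = P(X,Y=0) + P(X,Y=1)

I(X;Z) = I(X;f(Y)) = 0.0522 nats

Verification: 0.0604 ≥ 0.0522 ✓

Information cannot be created by processing; the function f can only lose information about X.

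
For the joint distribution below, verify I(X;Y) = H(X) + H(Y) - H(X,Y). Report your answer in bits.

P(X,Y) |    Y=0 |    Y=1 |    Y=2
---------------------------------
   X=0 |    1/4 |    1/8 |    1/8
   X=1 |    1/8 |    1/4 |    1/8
I(X;Y) = 0.0613 bits

Mutual information has multiple equivalent forms:
- I(X;Y) = H(X) - H(X|Y)
- I(X;Y) = H(Y) - H(Y|X)
- I(X;Y) = H(X) + H(Y) - H(X,Y)

Computing all quantities:
H(X) = 1.0000, H(Y) = 1.5613, H(X,Y) = 2.5000
H(X|Y) = 0.9387, H(Y|X) = 1.5000

Verification:
H(X) - H(X|Y) = 1.0000 - 0.9387 = 0.0613
H(Y) - H(Y|X) = 1.5613 - 1.5000 = 0.0613
H(X) + H(Y) - H(X,Y) = 1.0000 + 1.5613 - 2.5000 = 0.0613

All forms give I(X;Y) = 0.0613 bits. ✓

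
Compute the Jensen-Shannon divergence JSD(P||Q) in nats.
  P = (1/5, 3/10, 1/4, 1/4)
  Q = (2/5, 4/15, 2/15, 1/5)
0.0279 nats

Jensen-Shannon divergence is:
JSD(P||Q) = 0.5 × D_KL(P||M) + 0.5 × D_KL(Q||M)
where M = 0.5 × (P + Q) is the mixture distribution.

M = 0.5 × (1/5, 3/10, 1/4, 1/4) + 0.5 × (2/5, 4/15, 2/15, 1/5) = (3/10, 0.283333, 0.191667, 9/40)

D_KL(P||M) = 0.0288 nats
D_KL(Q||M) = 0.0270 nats

JSD(P||Q) = 0.5 × 0.0288 + 0.5 × 0.0270 = 0.0279 nats

Unlike KL divergence, JSD is symmetric and bounded: 0 ≤ JSD ≤ log(2).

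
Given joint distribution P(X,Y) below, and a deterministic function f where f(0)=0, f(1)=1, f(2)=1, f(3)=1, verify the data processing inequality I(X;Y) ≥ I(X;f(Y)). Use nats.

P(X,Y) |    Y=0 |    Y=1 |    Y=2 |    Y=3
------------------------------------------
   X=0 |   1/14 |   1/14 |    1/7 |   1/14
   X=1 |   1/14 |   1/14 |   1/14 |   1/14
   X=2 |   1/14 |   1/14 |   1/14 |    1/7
I(X;Y) = 0.0284, I(X;f(Y)) = 0.0015, inequality holds: 0.0284 ≥ 0.0015

Data Processing Inequality: For any Markov chain X → Y → Z, we have I(X;Y) ≥ I(X;Z).

Here Z = f(Y) is a deterministic function of Y, forming X → Y → Z.

Original I(X;Y) = 0.0284 nats

After applying f:
P(X,Z) where Z=f(Y):
- P(X,Z=0) = P(X,Y=0)
- P(X,Z=1) = P(X,Y=1) + P(X,Y=2) + P(X,Y=3)

I(X;Z) = I(X;f(Y)) = 0.0015 nats

Verification: 0.0284 ≥ 0.0015 ✓

Information cannot be created by processing; the function f can only lose information about X.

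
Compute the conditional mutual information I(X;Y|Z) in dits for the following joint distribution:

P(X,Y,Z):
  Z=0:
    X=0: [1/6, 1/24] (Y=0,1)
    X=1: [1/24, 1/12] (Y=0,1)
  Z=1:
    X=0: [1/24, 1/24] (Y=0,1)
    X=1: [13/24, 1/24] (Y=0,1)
0.0348 dits

Conditional mutual information: I(X;Y|Z) = H(X|Z) + H(Y|Z) - H(X,Y|Z)

H(Z) = 0.2764
H(X,Z) = 0.4813 → H(X|Z) = 0.2049
H(Y,Z) = 0.4813 → H(Y|Z) = 0.2049
H(X,Y,Z) = 0.6514 → H(X,Y|Z) = 0.3750

I(X;Y|Z) = 0.2049 + 0.2049 - 0.3750 = 0.0348 dits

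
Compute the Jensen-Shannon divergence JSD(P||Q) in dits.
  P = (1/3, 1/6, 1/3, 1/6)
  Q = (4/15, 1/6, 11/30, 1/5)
0.0013 dits

Jensen-Shannon divergence is:
JSD(P||Q) = 0.5 × D_KL(P||M) + 0.5 × D_KL(Q||M)
where M = 0.5 × (P + Q) is the mixture distribution.

M = 0.5 × (1/3, 1/6, 1/3, 1/6) + 0.5 × (4/15, 1/6, 11/30, 1/5) = (3/10, 1/6, 7/20, 0.183333)

D_KL(P||M) = 0.0013 dits
D_KL(Q||M) = 0.0013 dits

JSD(P||Q) = 0.5 × 0.0013 + 0.5 × 0.0013 = 0.0013 dits

Unlike KL divergence, JSD is symmetric and bounded: 0 ≤ JSD ≤ log(2).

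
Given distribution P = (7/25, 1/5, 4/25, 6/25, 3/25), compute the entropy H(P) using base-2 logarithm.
2.2628 bits

Shannon entropy is H(X) = -Σ p(x) log p(x).

For P = (7/25, 1/5, 4/25, 6/25, 3/25):
H = -7/25 × log_2(7/25) -1/5 × log_2(1/5) -4/25 × log_2(4/25) -6/25 × log_2(6/25) -3/25 × log_2(3/25)
H = 2.2628 bits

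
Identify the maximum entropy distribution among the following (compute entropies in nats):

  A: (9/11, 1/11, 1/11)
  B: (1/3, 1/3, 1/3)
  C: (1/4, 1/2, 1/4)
B

For a discrete distribution over n outcomes, entropy is maximized by the uniform distribution.

Computing entropies:
H(A) = 0.6002 nats
H(B) = 1.0986 nats
H(C) = 1.0397 nats

The uniform distribution (where all probabilities equal 1/3) achieves the maximum entropy of log_e(3) = 1.0986 nats.

Distribution B has the highest entropy.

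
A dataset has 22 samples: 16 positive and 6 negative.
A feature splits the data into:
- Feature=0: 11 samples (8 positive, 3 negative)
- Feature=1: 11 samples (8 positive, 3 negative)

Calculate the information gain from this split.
0.0000 bits

Information Gain = H(Y) - H(Y|Feature)

Before split:
P(positive) = 16/22 = 0.7273
H(Y) = 0.8454 bits

After split:
Feature=0: H = 0.8454 bits (weight = 11/22)
Feature=1: H = 0.8454 bits (weight = 11/22)
H(Y|Feature) = (11/22)×0.8454 + (11/22)×0.8454 = 0.8454 bits

Information Gain = 0.8454 - 0.8454 = 0.0000 bits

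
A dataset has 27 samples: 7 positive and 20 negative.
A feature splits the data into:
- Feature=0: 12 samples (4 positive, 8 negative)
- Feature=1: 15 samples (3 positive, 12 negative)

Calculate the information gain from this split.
0.0164 bits

Information Gain = H(Y) - H(Y|Feature)

Before split:
P(positive) = 7/27 = 0.2593
H(Y) = 0.8256 bits

After split:
Feature=0: H = 0.9183 bits (weight = 12/27)
Feature=1: H = 0.7219 bits (weight = 15/27)
H(Y|Feature) = (12/27)×0.9183 + (15/27)×0.7219 = 0.8092 bits

Information Gain = 0.8256 - 0.8092 = 0.0164 bits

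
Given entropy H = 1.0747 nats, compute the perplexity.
2.9291

Perplexity is e^H (or exp(H) for natural log).

H = 1.0747 nats
Perplexity = e^1.0747 = 2.9291

Interpretation: The model's uncertainty is equivalent to choosing uniformly among 2.9 options.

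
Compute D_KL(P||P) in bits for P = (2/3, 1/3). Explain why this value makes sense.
0.0000 bits

KL divergence satisfies the Gibbs inequality: D_KL(P||Q) ≥ 0 for all distributions P, Q.

D_KL(P||Q) = Σ p(x) log(p(x)/q(x))
Each term is p(x) × log_2(p(x)/p(x)) = p(x) × log_2(1) = 0, so the sum is 0.
D_KL(P||Q) = 0.0000 bits

When P = Q, the KL divergence is exactly 0, as there is no 'divergence' between identical distributions.

This non-negativity is a fundamental property: relative entropy cannot be negative because it measures how different Q is from P.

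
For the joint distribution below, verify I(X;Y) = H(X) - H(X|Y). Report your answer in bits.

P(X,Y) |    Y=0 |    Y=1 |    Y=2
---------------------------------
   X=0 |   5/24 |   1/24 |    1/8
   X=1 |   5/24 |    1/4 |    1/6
I(X;Y) = 0.0778 bits

Mutual information has multiple equivalent forms:
- I(X;Y) = H(X) - H(X|Y)
- I(X;Y) = H(Y) - H(Y|X)
- I(X;Y) = H(X) + H(Y) - H(X,Y)

Computing all quantities:
H(X) = 0.9544, H(Y) = 1.5632, H(X,Y) = 2.4398
H(X|Y) = 0.8766, H(Y|X) = 1.4854

Verification:
H(X) - H(X|Y) = 0.9544 - 0.8766 = 0.0778
H(Y) - H(Y|X) = 1.5632 - 1.4854 = 0.0778
H(X) + H(Y) - H(X,Y) = 0.9544 + 1.5632 - 2.4398 = 0.0778

All forms give I(X;Y) = 0.0778 bits. ✓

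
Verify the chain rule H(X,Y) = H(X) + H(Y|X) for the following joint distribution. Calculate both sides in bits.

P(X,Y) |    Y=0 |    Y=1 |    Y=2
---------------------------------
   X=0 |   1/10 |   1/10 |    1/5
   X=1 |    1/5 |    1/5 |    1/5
H(X,Y) = 2.5219, H(X) = 0.9710, H(Y|X) = 1.5510 (all in bits)

Chain rule: H(X,Y) = H(X) + H(Y|X)

Left side — joint entropy directly:
H(X,Y) = -Σ p(x,y) log p(x,y) = 2.5219 bits

Right side — compute H(Y|X) from the conditional distributions:
P(X) = (2/5, 3/5), so H(X) = 0.9710 bits
H(Y|X) = Σ_x P(X=x) · H(Y|X=x):
  P(Y|X=0) = (1/4, 1/4, 1/2), H(Y|X=0) = 1.5000, weight P(X=0) = 2/5
  P(Y|X=1) = (1/3, 1/3, 1/3), H(Y|X=1) = 1.5850, weight P(X=1) = 3/5
H(Y|X) = 1.5510 bits

H(X) + H(Y|X) = 0.9710 + 1.5510 = 2.5219 bits

Both sides equal 2.5219 bits. ✓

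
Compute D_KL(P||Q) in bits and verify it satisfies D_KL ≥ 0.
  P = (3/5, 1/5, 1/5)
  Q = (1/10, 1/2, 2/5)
1.0866 bits

KL divergence satisfies the Gibbs inequality: D_KL(P||Q) ≥ 0 for all distributions P, Q.

D_KL(P||Q) = Σ p(x) log(p(x)/q(x))
Term by term:
  x=0: 3/5 × log_2[(3/5)/(1/10)] = 1.5510
  x=1: 1/5 × log_2[(1/5)/(1/2)] = -0.2644
  x=2: 1/5 × log_2[(1/5)/(2/5)] = -0.2000
D_KL(P||Q) = 1.0866 bits

D_KL(P||Q) = 1.0866 ≥ 0 ✓

This non-negativity is a fundamental property: relative entropy cannot be negative because it measures how different Q is from P.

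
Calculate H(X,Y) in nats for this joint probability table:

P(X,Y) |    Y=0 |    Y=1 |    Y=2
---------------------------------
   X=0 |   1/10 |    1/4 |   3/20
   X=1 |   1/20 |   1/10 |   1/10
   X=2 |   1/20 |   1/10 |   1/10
2.0820 nats

Joint entropy is H(X,Y) = -Σ_{x,y} p(x,y) log p(x,y).

Summing over all non-zero entries:
H(X,Y) = -[1/10·log_e(1/10) + 1/4·log_e(1/4) + 3/20·log_e(3/20) + 1/20·log_e(1/20) + 1/10·log_e(1/10) + 1/10·log_e(1/10) + 1/20·log_e(1/20) + 1/10·log_e(1/10) + 1/10·log_e(1/10)]
H(X,Y) = 2.0820 nats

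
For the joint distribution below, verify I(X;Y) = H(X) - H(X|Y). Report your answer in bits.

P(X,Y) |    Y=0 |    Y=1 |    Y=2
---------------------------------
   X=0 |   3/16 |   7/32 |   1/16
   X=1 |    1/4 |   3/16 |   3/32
I(X;Y) = 0.0099 bits

Mutual information has multiple equivalent forms:
- I(X;Y) = H(X) - H(X|Y)
- I(X;Y) = H(Y) - H(Y|X)
- I(X;Y) = H(X) + H(Y) - H(X,Y)

Computing all quantities:
H(X) = 0.9972, H(Y) = 1.4682, H(X,Y) = 2.4554
H(X|Y) = 0.9873, H(Y|X) = 1.4583

Verification:
H(X) - H(X|Y) = 0.9972 - 0.9873 = 0.0099
H(Y) - H(Y|X) = 1.4682 - 1.4583 = 0.0099
H(X) + H(Y) - H(X,Y) = 0.9972 + 1.4682 - 2.4554 = 0.0099

All forms give I(X;Y) = 0.0099 bits. ✓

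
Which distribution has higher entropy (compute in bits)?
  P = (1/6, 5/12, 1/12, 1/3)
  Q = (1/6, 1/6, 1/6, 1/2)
Q

Computing entropies in bits:
H(P) = 1.7842
H(Q) = 1.7925

Distribution Q has higher entropy.

Intuition: The distribution closer to uniform (more spread out) has higher entropy.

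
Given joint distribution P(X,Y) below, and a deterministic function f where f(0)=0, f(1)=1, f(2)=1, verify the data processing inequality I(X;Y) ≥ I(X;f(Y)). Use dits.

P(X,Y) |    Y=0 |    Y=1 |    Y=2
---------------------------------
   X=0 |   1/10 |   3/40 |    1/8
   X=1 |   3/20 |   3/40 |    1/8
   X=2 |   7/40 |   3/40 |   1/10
I(X;Y) = 0.0043, I(X;f(Y)) = 0.0040, inequality holds: 0.0043 ≥ 0.0040

Data Processing Inequality: For any Markov chain X → Y → Z, we have I(X;Y) ≥ I(X;Z).

Here Z = f(Y) is a deterministic function of Y, forming X → Y → Z.

Original I(X;Y) = 0.0043 dits

After applying f:
P(X,Z) where Z=f(Y):
- P(X,Z=0) = P(X,Y=0)
- P(X,Z=1) = P(X,Y=1) + P(X,Y=2)

I(X;Z) = I(X;f(Y)) = 0.0040 dits

Verification: 0.0043 ≥ 0.0040 ✓

Information cannot be created by processing; the function f can only lose information about X.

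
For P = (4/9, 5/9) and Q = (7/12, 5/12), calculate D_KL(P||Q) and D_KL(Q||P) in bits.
D_KL(P||Q) = 0.0562, D_KL(Q||P) = 0.0559

KL divergence is not symmetric: D_KL(P||Q) ≠ D_KL(Q||P) in general.

D_KL(P||Q) = 0.0562 bits
D_KL(Q||P) = 0.0559 bits

No, they are not equal!

This asymmetry is why KL divergence is not a true distance metric.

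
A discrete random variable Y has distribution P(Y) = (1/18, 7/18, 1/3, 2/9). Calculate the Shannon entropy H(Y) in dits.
0.5334 dits

Shannon entropy is H(X) = -Σ p(x) log p(x).

For P = (1/18, 7/18, 1/3, 2/9):
H = -1/18 × log_10(1/18) -7/18 × log_10(7/18) -1/3 × log_10(1/3) -2/9 × log_10(2/9)
H = 0.5334 dits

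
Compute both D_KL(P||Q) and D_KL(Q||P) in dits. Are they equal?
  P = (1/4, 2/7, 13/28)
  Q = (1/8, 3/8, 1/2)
D_KL(P||Q) = 0.0266, D_KL(Q||P) = 0.0228

KL divergence is not symmetric: D_KL(P||Q) ≠ D_KL(Q||P) in general.

D_KL(P||Q) = 0.0266 dits
D_KL(Q||P) = 0.0228 dits

No, they are not equal!

This asymmetry is why KL divergence is not a true distance metric.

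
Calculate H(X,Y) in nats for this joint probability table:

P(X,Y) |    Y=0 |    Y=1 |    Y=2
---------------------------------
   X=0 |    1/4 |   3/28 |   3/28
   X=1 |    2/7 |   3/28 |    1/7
1.7004 nats

Joint entropy is H(X,Y) = -Σ_{x,y} p(x,y) log p(x,y).

Summing over all non-zero entries:
H(X,Y) = -[1/4·log_e(1/4) + 3/28·log_e(3/28) + 3/28·log_e(3/28) + 2/7·log_e(2/7) + 3/28·log_e(3/28) + 1/7·log_e(1/7)]
H(X,Y) = 1.7004 nats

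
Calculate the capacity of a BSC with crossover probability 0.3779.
0.0435 bits

For a binary symmetric channel (BSC) with error probability p:
Capacity C = 1 - H(p) bits per symbol

where H(p) = -p log₂(p) - (1-p) log₂(1-p) is the binary entropy function.

H(0.3779) = 0.9565 bits
C = 1 - 0.9565 = 0.0435 bits per symbol

This means we can reliably transmit up to 0.0435 bits of information per channel use.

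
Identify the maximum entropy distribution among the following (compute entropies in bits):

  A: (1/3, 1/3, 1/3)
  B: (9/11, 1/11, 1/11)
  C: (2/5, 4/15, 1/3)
A

For a discrete distribution over n outcomes, entropy is maximized by the uniform distribution.

Computing entropies:
H(A) = 1.5850 bits
H(B) = 0.8659 bits
H(C) = 1.5656 bits

The uniform distribution (where all probabilities equal 1/3) achieves the maximum entropy of log_2(3) = 1.5850 bits.

Distribution A has the highest entropy.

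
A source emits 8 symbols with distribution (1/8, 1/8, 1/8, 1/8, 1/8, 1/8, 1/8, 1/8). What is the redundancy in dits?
0.0000 dits

Redundancy measures how far a source is from maximum entropy:
R = H_max - H(X)

Maximum entropy for 8 symbols: H_max = log_10(8) = 0.9031 dits
Actual entropy: H(X) = 0.9031 dits
Redundancy: R = 0.9031 - 0.9031 = 0.0000 dits

This redundancy represents potential for compression: the source could be compressed by 0.0000 dits per symbol.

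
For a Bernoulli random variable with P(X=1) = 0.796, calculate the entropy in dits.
0.2197 dits

The binary entropy function is:
H(p) = -p log(p) - (1-p) log(1-p)

H(0.796) = -0.796 × log_10(0.796) - 0.204 × log_10(0.204)
H(0.796) = 0.2197 dits

Note: Binary entropy is maximized at p=0.5 (H=1 bit) and minimized at p=0 or p=1 (H=0).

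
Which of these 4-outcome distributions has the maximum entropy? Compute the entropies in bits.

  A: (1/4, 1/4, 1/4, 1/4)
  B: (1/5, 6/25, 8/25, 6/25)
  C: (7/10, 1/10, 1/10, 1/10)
A

For a discrete distribution over n outcomes, entropy is maximized by the uniform distribution.

Computing entropies:
H(A) = 2.0000 bits
H(B) = 1.9787 bits
H(C) = 1.3568 bits

The uniform distribution (where all probabilities equal 1/4) achieves the maximum entropy of log_2(4) = 2.0000 bits.

Distribution A has the highest entropy.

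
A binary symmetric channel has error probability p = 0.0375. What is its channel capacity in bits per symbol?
0.7693 bits

For a binary symmetric channel (BSC) with error probability p:
Capacity C = 1 - H(p) bits per symbol

where H(p) = -p log₂(p) - (1-p) log₂(1-p) is the binary entropy function.

H(0.0375) = 0.2307 bits
C = 1 - 0.2307 = 0.7693 bits per symbol

This means we can reliably transmit up to 0.7693 bits of information per channel use.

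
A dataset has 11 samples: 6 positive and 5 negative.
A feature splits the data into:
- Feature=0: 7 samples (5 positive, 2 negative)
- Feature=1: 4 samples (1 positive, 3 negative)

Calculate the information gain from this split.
0.1498 bits

Information Gain = H(Y) - H(Y|Feature)

Before split:
P(positive) = 6/11 = 0.5455
H(Y) = 0.9940 bits

After split:
Feature=0: H = 0.8631 bits (weight = 7/11)
Feature=1: H = 0.8113 bits (weight = 4/11)
H(Y|Feature) = (7/11)×0.8631 + (4/11)×0.8113 = 0.8443 bits

Information Gain = 0.9940 - 0.8443 = 0.1498 bits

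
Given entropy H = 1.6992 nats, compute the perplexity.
5.4696

Perplexity is e^H (or exp(H) for natural log).

H = 1.6992 nats
Perplexity = e^1.6992 = 5.4696

Interpretation: The model's uncertainty is equivalent to choosing uniformly among 5.5 options.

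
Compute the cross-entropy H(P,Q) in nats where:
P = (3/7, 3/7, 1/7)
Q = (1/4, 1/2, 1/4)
1.0892 nats

Cross-entropy: H(P,Q) = -Σ p(x) log q(x)

Alternatively: H(P,Q) = H(P) + D_KL(P||Q)
H(P) = 1.0042 nats
D_KL(P||Q) = 0.0850 nats

H(P,Q) = 1.0042 + 0.0850 = 1.0892 nats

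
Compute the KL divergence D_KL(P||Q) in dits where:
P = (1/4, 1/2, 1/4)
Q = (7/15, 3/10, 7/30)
0.0506 dits

KL divergence: D_KL(P||Q) = Σ p(x) log(p(x)/q(x))

Computing term by term:
  x=0: 1/4 × log_10[(1/4)/(7/15)] = 1/4 × -0.2711 = -0.0678
  x=1: 1/2 × log_10[(1/2)/(3/10)] = 1/2 × 0.2218 = 0.1109
  x=2: 1/4 × log_10[(1/4)/(7/30)] = 1/4 × 0.0300 = 0.0075

D_KL(P||Q) = 0.0506 dits

Note: KL divergence is always non-negative and equals 0 iff P = Q.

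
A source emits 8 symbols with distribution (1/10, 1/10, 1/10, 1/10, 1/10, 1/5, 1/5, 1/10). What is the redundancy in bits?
0.0781 bits

Redundancy measures how far a source is from maximum entropy:
R = H_max - H(X)

Maximum entropy for 8 symbols: H_max = log_2(8) = 3.0000 bits
Actual entropy: H(X) = 2.9219 bits
Redundancy: R = 3.0000 - 2.9219 = 0.0781 bits

This redundancy represents potential for compression: the source could be compressed by 0.0781 bits per symbol.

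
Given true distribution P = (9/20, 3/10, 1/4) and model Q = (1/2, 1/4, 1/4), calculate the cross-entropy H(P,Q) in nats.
1.0744 nats

Cross-entropy: H(P,Q) = -Σ p(x) log q(x)

Alternatively: H(P,Q) = H(P) + D_KL(P||Q)
H(P) = 1.0671 nats
D_KL(P||Q) = 0.0073 nats

H(P,Q) = 1.0671 + 0.0073 = 1.0744 nats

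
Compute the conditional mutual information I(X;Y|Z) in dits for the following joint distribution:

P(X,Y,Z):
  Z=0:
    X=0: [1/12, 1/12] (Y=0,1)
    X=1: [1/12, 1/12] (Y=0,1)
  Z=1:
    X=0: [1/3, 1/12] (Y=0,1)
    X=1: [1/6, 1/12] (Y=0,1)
0.0032 dits

Conditional mutual information: I(X;Y|Z) = H(X|Z) + H(Y|Z) - H(X,Y|Z)

H(Z) = 0.2764
H(X,Z) = 0.5683 → H(X|Z) = 0.2919
H(Y,Z) = 0.5396 → H(Y|Z) = 0.2632
H(X,Y,Z) = 0.8283 → H(X,Y|Z) = 0.5519

I(X;Y|Z) = 0.2919 + 0.2632 - 0.5519 = 0.0032 dits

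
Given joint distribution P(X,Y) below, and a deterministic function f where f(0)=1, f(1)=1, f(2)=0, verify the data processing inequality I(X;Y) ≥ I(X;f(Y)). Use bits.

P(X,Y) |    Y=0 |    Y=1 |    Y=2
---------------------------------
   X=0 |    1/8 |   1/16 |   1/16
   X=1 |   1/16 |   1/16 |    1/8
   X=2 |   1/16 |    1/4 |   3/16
I(X;Y) = 0.1085, I(X;f(Y)) = 0.0244, inequality holds: 0.1085 ≥ 0.0244

Data Processing Inequality: For any Markov chain X → Y → Z, we have I(X;Y) ≥ I(X;Z).

Here Z = f(Y) is a deterministic function of Y, forming X → Y → Z.

Original I(X;Y) = 0.1085 bits

After applying f:
P(X,Z) where Z=f(Y):
- P(X,Z=0) = P(X,Y=2)
- P(X,Z=1) = P(X,Y=0) + P(X,Y=1)

I(X;Z) = I(X;f(Y)) = 0.0244 bits

Verification: 0.1085 ≥ 0.0244 ✓

Information cannot be created by processing; the function f can only lose information about X.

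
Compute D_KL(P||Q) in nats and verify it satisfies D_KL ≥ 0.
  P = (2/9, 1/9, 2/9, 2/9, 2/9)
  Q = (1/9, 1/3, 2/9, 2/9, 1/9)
0.1860 nats

KL divergence satisfies the Gibbs inequality: D_KL(P||Q) ≥ 0 for all distributions P, Q.

D_KL(P||Q) = Σ p(x) log(p(x)/q(x))
Term by term:
  x=0: 2/9 × log_e[(2/9)/(1/9)] = 0.1540
  x=1: 1/9 × log_e[(1/9)/(1/3)] = -0.1221
  x=2: 2/9 × log_e[(2/9)/(2/9)] = 0.0000
  x=3: 2/9 × log_e[(2/9)/(2/9)] = 0.0000
  x=4: 2/9 × log_e[(2/9)/(1/9)] = 0.1540
D_KL(P||Q) = 0.1860 nats

D_KL(P||Q) = 0.1860 ≥ 0 ✓

This non-negativity is a fundamental property: relative entropy cannot be negative because it measures how different Q is from P.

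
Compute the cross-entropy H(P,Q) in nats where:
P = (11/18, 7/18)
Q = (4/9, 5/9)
0.7242 nats

Cross-entropy: H(P,Q) = -Σ p(x) log q(x)

Alternatively: H(P,Q) = H(P) + D_KL(P||Q)
H(P) = 0.6682 nats
D_KL(P||Q) = 0.0559 nats

H(P,Q) = 0.6682 + 0.0559 = 0.7242 nats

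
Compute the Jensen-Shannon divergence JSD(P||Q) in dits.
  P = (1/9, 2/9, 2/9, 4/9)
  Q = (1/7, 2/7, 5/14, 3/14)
0.0137 dits

Jensen-Shannon divergence is:
JSD(P||Q) = 0.5 × D_KL(P||M) + 0.5 × D_KL(Q||M)
where M = 0.5 × (P + Q) is the mixture distribution.

M = 0.5 × (1/9, 2/9, 2/9, 4/9) + 0.5 × (1/7, 2/7, 5/14, 3/14) = (0.126984, 0.253968, 0.289683, 0.329365)

D_KL(P||M) = 0.0129 dits
D_KL(Q||M) = 0.0144 dits

JSD(P||Q) = 0.5 × 0.0129 + 0.5 × 0.0144 = 0.0137 dits

Unlike KL divergence, JSD is symmetric and bounded: 0 ≤ JSD ≤ log(2).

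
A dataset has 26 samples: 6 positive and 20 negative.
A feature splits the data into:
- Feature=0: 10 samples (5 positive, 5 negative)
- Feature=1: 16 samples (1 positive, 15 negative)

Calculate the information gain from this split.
0.1872 bits

Information Gain = H(Y) - H(Y|Feature)

Before split:
P(positive) = 6/26 = 0.2308
H(Y) = 0.7793 bits

After split:
Feature=0: H = 1.0000 bits (weight = 10/26)
Feature=1: H = 0.3373 bits (weight = 16/26)
H(Y|Feature) = (10/26)×1.0000 + (16/26)×0.3373 = 0.5922 bits

Information Gain = 0.7793 - 0.5922 = 0.1872 bits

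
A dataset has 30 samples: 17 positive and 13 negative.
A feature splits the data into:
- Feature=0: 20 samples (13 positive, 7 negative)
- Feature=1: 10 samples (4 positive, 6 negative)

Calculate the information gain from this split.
0.0408 bits

Information Gain = H(Y) - H(Y|Feature)

Before split:
P(positive) = 17/30 = 0.5667
H(Y) = 0.9871 bits

After split:
Feature=0: H = 0.9341 bits (weight = 20/30)
Feature=1: H = 0.9710 bits (weight = 10/30)
H(Y|Feature) = (20/30)×0.9341 + (10/30)×0.9710 = 0.9464 bits

Information Gain = 0.9871 - 0.9464 = 0.0408 bits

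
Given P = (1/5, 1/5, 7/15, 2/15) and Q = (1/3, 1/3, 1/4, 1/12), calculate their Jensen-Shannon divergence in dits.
0.0158 dits

Jensen-Shannon divergence is:
JSD(P||Q) = 0.5 × D_KL(P||M) + 0.5 × D_KL(Q||M)
where M = 0.5 × (P + Q) is the mixture distribution.

M = 0.5 × (1/5, 1/5, 7/15, 2/15) + 0.5 × (1/3, 1/3, 1/4, 1/12) = (4/15, 4/15, 0.358333, 0.108333)

D_KL(P||M) = 0.0156 dits
D_KL(Q||M) = 0.0160 dits

JSD(P||Q) = 0.5 × 0.0156 + 0.5 × 0.0160 = 0.0158 dits

Unlike KL divergence, JSD is symmetric and bounded: 0 ≤ JSD ≤ log(2).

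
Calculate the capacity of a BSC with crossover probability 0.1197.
0.4715 bits

For a binary symmetric channel (BSC) with error probability p:
Capacity C = 1 - H(p) bits per symbol

where H(p) = -p log₂(p) - (1-p) log₂(1-p) is the binary entropy function.

H(0.1197) = 0.5285 bits
C = 1 - 0.5285 = 0.4715 bits per symbol

This means we can reliably transmit up to 0.4715 bits of information per channel use.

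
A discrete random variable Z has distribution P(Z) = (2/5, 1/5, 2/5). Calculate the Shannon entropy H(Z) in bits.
1.5219 bits

Shannon entropy is H(X) = -Σ p(x) log p(x).

For P = (2/5, 1/5, 2/5):
H = -2/5 × log_2(2/5) -1/5 × log_2(1/5) -2/5 × log_2(2/5)
H = 1.5219 bits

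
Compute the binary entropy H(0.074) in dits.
0.1146 dits

The binary entropy function is:
H(p) = -p log(p) - (1-p) log(1-p)

H(0.074) = -0.074 × log_10(0.074) - 0.926 × log_10(0.926)
H(0.074) = 0.1146 dits

Note: Binary entropy is maximized at p=0.5 (H=1 bit) and minimized at p=0 or p=1 (H=0).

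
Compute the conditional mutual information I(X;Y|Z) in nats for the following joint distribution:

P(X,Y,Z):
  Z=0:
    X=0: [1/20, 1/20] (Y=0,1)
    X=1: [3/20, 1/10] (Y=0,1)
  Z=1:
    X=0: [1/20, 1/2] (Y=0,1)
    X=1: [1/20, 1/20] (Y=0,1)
0.0436 nats

Conditional mutual information: I(X;Y|Z) = H(X|Z) + H(Y|Z) - H(X,Y|Z)

H(Z) = 0.6474
H(X,Z) = 1.1359 → H(X|Z) = 0.4885
H(Y,Z) = 1.1655 → H(Y|Z) = 0.5181
H(X,Y,Z) = 1.6103 → H(X,Y|Z) = 0.9629

I(X;Y|Z) = 0.4885 + 0.5181 - 0.9629 = 0.0436 nats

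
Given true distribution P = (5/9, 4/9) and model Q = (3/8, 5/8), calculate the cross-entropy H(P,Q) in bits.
1.0875 bits

Cross-entropy: H(P,Q) = -Σ p(x) log q(x)

Alternatively: H(P,Q) = H(P) + D_KL(P||Q)
H(P) = 0.9911 bits
D_KL(P||Q) = 0.0964 bits

H(P,Q) = 0.9911 + 0.0964 = 1.0875 bits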